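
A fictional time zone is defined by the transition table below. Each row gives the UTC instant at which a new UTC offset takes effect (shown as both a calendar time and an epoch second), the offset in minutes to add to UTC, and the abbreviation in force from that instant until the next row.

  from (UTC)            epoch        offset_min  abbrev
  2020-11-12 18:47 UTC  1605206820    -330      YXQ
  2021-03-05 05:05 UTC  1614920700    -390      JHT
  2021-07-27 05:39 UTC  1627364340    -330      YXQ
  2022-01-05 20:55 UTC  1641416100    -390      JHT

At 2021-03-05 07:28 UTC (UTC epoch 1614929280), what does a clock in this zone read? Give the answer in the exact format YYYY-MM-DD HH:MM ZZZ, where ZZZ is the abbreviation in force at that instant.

2021-03-05 00:58 JHT

Query: 2021-03-05 07:28 UTC
Rule 2/4 (JHT, -06:30): 2021-03-05 05:05 UTC ≤ query < 2021-07-27 05:39 UTC
7·60 + 28 - 390 = 58 min
58 = 0·1440 + 58; 58 = 0·60 + 58 → 00:58, same day
→ 2021-03-05 00:58 JHT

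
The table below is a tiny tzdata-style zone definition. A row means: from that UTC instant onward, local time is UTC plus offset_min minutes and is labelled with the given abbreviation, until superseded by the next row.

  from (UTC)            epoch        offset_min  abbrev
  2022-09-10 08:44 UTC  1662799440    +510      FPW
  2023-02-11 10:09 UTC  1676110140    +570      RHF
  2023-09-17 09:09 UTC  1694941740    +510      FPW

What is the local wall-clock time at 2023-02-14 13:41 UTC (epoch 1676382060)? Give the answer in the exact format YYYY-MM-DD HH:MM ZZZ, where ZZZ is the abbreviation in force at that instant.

2023-02-14 23:11 RHF

Query: 2023-02-14 13:41 UTC
Rule 2/3 (RHF, +09:30): 2023-02-11 10:09 UTC ≤ query < 2023-09-17 09:09 UTC
13·60 + 41 + 570 = 1391 min
1391 = 0·1440 + 1391; 1391 = 23·60 + 11 → 23:11, same day
→ 2023-02-14 23:11 RHF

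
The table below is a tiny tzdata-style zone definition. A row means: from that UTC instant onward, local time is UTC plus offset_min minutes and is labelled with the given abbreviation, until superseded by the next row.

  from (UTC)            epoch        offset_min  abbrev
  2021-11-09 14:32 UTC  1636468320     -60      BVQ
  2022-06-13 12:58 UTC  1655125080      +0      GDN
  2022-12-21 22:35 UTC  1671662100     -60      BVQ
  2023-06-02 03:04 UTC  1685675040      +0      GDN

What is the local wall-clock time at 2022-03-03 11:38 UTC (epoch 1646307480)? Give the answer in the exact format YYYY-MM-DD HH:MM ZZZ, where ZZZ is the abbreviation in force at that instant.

Query: 2022-03-03 11:38 UTC
Rule 1/4 (BVQ, -01:00): 2021-11-09 14:32 UTC ≤ query < 2022-06-13 12:58 UTC
11·60 + 38 - 60 = 638 min
638 = 0·1440 + 638; 638 = 10·60 + 38 → 10:38, same day
→ 2022-03-03 10:38 BVQ

2022-03-03 10:38 BVQ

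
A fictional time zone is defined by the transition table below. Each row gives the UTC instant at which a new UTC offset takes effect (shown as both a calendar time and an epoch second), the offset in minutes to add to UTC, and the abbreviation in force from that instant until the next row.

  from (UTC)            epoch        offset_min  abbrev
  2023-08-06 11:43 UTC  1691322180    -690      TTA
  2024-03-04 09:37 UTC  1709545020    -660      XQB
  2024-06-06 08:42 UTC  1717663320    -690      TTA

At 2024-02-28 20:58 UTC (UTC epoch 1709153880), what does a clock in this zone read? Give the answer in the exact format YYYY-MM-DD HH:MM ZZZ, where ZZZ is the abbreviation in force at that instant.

Query: 2024-02-28 20:58 UTC
Rule 1/3 (TTA, -11:30): 2023-08-06 11:43 UTC ≤ query < 2024-03-04 09:37 UTC
20·60 + 58 - 690 = 568 min
568 = 0·1440 + 568; 568 = 9·60 + 28 → 09:28, same day
→ 2024-02-28 09:28 TTA

2024-02-28 09:28 TTA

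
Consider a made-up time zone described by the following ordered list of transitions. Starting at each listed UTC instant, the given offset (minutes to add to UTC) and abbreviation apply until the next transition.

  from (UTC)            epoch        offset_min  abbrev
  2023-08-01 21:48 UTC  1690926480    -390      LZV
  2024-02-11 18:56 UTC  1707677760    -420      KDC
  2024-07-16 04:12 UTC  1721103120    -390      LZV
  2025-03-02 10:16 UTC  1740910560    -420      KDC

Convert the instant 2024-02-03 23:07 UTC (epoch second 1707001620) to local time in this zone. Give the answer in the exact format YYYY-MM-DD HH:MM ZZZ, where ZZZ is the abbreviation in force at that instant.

Query: 2024-02-03 23:07 UTC
Rule 1/4 (LZV, -06:30): 2023-08-01 21:48 UTC ≤ query < 2024-02-11 18:56 UTC
23·60 + 7 - 390 = 997 min
997 = 0·1440 + 997; 997 = 16·60 + 37 → 16:37, same day
→ 2024-02-03 16:37 LZV

2024-02-03 16:37 LZV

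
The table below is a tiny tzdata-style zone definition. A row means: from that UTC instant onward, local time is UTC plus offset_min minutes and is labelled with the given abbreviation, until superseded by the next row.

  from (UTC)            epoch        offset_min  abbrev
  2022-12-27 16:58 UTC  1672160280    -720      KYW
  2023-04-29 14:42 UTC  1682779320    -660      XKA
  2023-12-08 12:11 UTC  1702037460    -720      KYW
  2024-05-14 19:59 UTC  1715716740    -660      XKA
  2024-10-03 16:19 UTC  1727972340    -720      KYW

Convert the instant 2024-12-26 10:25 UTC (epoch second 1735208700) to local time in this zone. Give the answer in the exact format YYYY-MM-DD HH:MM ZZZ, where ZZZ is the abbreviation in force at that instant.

Query: 2024-12-26 10:25 UTC
Rule 5/5 (KYW, -12:00): 2024-10-03 16:19 UTC ≤ query < +∞
10·60 + 25 - 720 = -95 min
-95 = -1·1440 + 1345; 1345 = 22·60 + 25 → 22:25, 2024-12-26 - 1 day = 2024-12-25
→ 2024-12-25 22:25 KYW

2024-12-25 22:25 KYW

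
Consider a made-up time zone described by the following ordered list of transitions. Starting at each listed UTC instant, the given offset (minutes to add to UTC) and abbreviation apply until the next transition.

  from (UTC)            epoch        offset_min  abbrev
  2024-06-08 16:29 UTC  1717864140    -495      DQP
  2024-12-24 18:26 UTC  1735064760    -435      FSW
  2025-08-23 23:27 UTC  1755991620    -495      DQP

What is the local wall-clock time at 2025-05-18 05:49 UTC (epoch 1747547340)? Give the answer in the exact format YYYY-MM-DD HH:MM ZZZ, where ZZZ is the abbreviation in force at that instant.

Query: 2025-05-18 05:49 UTC
Rule 2/3 (FSW, -07:15): 2024-12-24 18:26 UTC ≤ query < 2025-08-23 23:27 UTC
5·60 + 49 - 435 = -86 min
-86 = -1·1440 + 1354; 1354 = 22·60 + 34 → 22:34, 2025-05-18 - 1 day = 2025-05-17
→ 2025-05-17 22:34 FSW

2025-05-17 22:34 FSW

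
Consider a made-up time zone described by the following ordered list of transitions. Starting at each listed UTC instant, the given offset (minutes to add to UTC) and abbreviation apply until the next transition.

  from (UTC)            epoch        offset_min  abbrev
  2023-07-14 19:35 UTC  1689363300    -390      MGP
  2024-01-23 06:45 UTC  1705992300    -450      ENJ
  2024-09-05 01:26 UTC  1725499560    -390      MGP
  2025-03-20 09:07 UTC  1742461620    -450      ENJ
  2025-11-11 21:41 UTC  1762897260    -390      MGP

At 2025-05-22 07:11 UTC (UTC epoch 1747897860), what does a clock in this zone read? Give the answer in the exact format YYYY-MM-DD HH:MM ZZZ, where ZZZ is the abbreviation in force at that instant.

2025-05-21 23:41 ENJ

Query: 2025-05-22 07:11 UTC
Rule 4/5 (ENJ, -07:30): 2025-03-20 09:07 UTC ≤ query < 2025-11-11 21:41 UTC
7·60 + 11 - 450 = -19 min
-19 = -1·1440 + 1421; 1421 = 23·60 + 41 → 23:41, 2025-05-22 - 1 day = 2025-05-21
→ 2025-05-21 23:41 ENJ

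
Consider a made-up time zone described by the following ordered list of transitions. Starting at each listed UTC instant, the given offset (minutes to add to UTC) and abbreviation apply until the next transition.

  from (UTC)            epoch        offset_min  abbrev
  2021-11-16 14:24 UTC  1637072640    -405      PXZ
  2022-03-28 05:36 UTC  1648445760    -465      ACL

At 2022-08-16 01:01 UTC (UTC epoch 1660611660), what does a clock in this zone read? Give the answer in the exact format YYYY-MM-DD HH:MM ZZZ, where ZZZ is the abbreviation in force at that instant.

Query: 2022-08-16 01:01 UTC
Rule 2/2 (ACL, -07:45): 2022-03-28 05:36 UTC ≤ query < +∞
1·60 + 1 - 465 = -404 min
-404 = -1·1440 + 1036; 1036 = 17·60 + 16 → 17:16, 2022-08-16 - 1 day = 2022-08-15
→ 2022-08-15 17:16 ACL

2022-08-15 17:16 ACL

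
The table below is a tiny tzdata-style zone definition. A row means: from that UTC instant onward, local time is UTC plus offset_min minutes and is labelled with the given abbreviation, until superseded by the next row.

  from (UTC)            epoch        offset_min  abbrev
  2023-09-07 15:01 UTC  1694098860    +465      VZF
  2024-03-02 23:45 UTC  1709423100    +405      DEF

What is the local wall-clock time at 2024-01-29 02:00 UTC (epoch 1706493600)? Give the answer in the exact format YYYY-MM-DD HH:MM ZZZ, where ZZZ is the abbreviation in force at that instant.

2024-01-29 09:45 VZF

Query: 2024-01-29 02:00 UTC
Rule 1/2 (VZF, +07:45): 2023-09-07 15:01 UTC ≤ query < 2024-03-02 23:45 UTC
2·60 + 0 + 465 = 585 min
585 = 0·1440 + 585; 585 = 9·60 + 45 → 09:45, same day
→ 2024-01-29 09:45 VZF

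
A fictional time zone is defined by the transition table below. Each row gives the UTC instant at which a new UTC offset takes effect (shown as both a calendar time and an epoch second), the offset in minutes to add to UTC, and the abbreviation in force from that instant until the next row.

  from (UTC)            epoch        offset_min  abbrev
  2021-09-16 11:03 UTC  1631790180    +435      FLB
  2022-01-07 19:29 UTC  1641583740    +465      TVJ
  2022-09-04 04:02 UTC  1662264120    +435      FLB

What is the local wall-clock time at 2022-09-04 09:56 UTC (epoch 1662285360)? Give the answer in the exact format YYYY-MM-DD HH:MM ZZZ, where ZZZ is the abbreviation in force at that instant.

Query: 2022-09-04 09:56 UTC
Rule 3/3 (FLB, +07:15): 2022-09-04 04:02 UTC ≤ query < +∞
9·60 + 56 + 435 = 1031 min
1031 = 0·1440 + 1031; 1031 = 17·60 + 11 → 17:11, same day
→ 2022-09-04 17:11 FLB

2022-09-04 17:11 FLB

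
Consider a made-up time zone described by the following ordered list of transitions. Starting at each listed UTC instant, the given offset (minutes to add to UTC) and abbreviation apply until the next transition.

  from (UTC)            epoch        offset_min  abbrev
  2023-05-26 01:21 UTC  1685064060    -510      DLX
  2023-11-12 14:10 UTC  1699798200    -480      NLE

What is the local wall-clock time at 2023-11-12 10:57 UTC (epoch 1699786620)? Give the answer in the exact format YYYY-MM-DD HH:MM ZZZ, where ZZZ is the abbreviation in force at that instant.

2023-11-12 02:27 DLX

Query: 2023-11-12 10:57 UTC
Rule 1/2 (DLX, -08:30): 2023-05-26 01:21 UTC ≤ query < 2023-11-12 14:10 UTC
10·60 + 57 - 510 = 147 min
147 = 0·1440 + 147; 147 = 2·60 + 27 → 02:27, same day
→ 2023-11-12 02:27 DLX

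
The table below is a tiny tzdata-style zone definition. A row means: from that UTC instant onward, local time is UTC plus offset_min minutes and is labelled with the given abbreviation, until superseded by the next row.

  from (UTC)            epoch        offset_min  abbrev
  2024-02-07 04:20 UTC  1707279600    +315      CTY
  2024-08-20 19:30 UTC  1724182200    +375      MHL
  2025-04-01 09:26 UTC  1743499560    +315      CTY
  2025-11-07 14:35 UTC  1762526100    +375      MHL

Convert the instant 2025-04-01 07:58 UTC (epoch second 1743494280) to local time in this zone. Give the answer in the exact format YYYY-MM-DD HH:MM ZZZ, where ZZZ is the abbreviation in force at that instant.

Query: 2025-04-01 07:58 UTC
Rule 2/4 (MHL, +06:15): 2024-08-20 19:30 UTC ≤ query < 2025-04-01 09:26 UTC
7·60 + 58 + 375 = 853 min
853 = 0·1440 + 853; 853 = 14·60 + 13 → 14:13, same day
→ 2025-04-01 14:13 MHL

2025-04-01 14:13 MHL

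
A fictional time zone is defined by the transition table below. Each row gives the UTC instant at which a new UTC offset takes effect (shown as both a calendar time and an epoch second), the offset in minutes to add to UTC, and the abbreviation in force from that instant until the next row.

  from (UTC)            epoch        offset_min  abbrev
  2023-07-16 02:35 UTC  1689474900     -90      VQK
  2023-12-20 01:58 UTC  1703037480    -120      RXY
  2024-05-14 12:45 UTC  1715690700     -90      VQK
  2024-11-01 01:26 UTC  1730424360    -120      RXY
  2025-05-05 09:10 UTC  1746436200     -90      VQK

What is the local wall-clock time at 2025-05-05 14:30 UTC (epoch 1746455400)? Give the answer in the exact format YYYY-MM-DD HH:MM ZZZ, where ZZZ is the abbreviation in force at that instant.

2025-05-05 13:00 VQK

Query: 2025-05-05 14:30 UTC
Rule 5/5 (VQK, -01:30): 2025-05-05 09:10 UTC ≤ query < +∞
14·60 + 30 - 90 = 780 min
780 = 0·1440 + 780; 780 = 13·60 + 0 → 13:00, same day
→ 2025-05-05 13:00 VQK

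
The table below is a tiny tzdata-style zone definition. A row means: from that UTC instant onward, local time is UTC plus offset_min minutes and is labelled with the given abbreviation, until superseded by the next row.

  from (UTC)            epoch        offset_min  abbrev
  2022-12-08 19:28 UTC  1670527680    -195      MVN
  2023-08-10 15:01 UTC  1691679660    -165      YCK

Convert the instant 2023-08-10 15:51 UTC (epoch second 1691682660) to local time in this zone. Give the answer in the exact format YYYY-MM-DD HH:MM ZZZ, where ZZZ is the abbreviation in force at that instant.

Query: 2023-08-10 15:51 UTC
Rule 2/2 (YCK, -02:45): 2023-08-10 15:01 UTC ≤ query < +∞
15·60 + 51 - 165 = 786 min
786 = 0·1440 + 786; 786 = 13·60 + 6 → 13:06, same day
→ 2023-08-10 13:06 YCK

2023-08-10 13:06 YCK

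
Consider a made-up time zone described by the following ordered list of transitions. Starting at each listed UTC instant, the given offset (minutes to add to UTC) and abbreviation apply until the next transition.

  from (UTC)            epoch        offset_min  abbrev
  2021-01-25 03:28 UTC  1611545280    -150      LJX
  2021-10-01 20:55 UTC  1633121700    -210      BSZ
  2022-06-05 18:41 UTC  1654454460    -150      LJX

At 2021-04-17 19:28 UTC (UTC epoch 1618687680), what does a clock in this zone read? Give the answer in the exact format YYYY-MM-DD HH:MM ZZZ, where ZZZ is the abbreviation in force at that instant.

Query: 2021-04-17 19:28 UTC
Rule 1/3 (LJX, -02:30): 2021-01-25 03:28 UTC ≤ query < 2021-10-01 20:55 UTC
19·60 + 28 - 150 = 1018 min
1018 = 0·1440 + 1018; 1018 = 16·60 + 58 → 16:58, same day
→ 2021-04-17 16:58 LJX

2021-04-17 16:58 LJX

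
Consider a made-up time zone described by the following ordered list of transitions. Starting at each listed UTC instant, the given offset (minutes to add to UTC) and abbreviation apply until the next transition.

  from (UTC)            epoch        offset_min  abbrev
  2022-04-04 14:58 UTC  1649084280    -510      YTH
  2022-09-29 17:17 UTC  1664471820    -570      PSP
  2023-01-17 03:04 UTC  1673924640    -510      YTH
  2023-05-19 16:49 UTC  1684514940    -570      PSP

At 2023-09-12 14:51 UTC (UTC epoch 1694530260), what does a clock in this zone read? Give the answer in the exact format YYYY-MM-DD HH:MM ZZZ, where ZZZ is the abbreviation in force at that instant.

2023-09-12 05:21 PSP

Query: 2023-09-12 14:51 UTC
Rule 4/4 (PSP, -09:30): 2023-05-19 16:49 UTC ≤ query < +∞
14·60 + 51 - 570 = 321 min
321 = 0·1440 + 321; 321 = 5·60 + 21 → 05:21, same day
→ 2023-09-12 05:21 PSP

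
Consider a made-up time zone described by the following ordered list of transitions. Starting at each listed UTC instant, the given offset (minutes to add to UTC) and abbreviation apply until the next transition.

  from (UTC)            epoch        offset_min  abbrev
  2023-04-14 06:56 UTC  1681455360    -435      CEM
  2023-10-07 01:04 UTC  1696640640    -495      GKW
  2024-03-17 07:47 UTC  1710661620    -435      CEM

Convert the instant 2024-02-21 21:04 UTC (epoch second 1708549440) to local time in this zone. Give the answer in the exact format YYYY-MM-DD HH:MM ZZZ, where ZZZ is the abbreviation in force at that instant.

Query: 2024-02-21 21:04 UTC
Rule 2/3 (GKW, -08:15): 2023-10-07 01:04 UTC ≤ query < 2024-03-17 07:47 UTC
21·60 + 4 - 495 = 769 min
769 = 0·1440 + 769; 769 = 12·60 + 49 → 12:49, same day
→ 2024-02-21 12:49 GKW

2024-02-21 12:49 GKW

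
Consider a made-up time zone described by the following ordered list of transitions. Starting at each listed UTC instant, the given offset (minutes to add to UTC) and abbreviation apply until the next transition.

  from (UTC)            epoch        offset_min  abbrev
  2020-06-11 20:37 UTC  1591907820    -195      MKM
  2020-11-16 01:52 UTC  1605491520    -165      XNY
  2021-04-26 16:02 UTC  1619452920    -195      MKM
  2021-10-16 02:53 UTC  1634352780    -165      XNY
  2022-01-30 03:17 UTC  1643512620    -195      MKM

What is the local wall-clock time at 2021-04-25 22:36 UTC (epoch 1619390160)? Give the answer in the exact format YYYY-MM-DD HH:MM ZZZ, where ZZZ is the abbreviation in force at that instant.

Query: 2021-04-25 22:36 UTC
Rule 2/5 (XNY, -02:45): 2020-11-16 01:52 UTC ≤ query < 2021-04-26 16:02 UTC
22·60 + 36 - 165 = 1191 min
1191 = 0·1440 + 1191; 1191 = 19·60 + 51 → 19:51, same day
→ 2021-04-25 19:51 XNY

2021-04-25 19:51 XNY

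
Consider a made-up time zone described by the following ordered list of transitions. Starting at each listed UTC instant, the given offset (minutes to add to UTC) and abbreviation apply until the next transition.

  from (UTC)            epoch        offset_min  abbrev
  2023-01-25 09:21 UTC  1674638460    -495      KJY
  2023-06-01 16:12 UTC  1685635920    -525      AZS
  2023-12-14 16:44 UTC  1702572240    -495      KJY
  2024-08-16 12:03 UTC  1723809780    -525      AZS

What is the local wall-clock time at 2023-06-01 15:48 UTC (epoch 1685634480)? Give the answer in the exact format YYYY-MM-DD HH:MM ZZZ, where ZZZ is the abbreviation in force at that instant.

Query: 2023-06-01 15:48 UTC
Rule 1/4 (KJY, -08:15): 2023-01-25 09:21 UTC ≤ query < 2023-06-01 16:12 UTC
15·60 + 48 - 495 = 453 min
453 = 0·1440 + 453; 453 = 7·60 + 33 → 07:33, same day
→ 2023-06-01 07:33 KJY

2023-06-01 07:33 KJY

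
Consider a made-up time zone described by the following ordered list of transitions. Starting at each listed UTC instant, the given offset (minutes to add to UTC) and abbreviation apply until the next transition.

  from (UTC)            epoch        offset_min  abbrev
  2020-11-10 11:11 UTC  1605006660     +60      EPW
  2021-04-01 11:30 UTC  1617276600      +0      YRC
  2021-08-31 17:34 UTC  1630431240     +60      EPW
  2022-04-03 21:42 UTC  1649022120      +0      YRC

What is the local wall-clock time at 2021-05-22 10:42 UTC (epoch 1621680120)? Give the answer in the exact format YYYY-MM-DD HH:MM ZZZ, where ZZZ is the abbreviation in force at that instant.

2021-05-22 10:42 YRC

Query: 2021-05-22 10:42 UTC
Rule 2/4 (YRC, +00:00): 2021-04-01 11:30 UTC ≤ query < 2021-08-31 17:34 UTC
10·60 + 42 + 0 = 642 min
642 = 0·1440 + 642; 642 = 10·60 + 42 → 10:42, same day
→ 2021-05-22 10:42 YRC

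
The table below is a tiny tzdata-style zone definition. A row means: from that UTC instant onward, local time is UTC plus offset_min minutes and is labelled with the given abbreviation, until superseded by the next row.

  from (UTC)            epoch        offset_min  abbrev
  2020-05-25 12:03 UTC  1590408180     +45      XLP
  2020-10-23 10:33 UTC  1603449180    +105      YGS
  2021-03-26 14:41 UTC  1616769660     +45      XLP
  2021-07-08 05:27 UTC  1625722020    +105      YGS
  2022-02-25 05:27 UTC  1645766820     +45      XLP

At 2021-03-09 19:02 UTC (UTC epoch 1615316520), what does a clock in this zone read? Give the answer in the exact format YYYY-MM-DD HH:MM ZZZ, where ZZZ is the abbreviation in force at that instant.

2021-03-09 20:47 YGS

Query: 2021-03-09 19:02 UTC
Rule 2/5 (YGS, +01:45): 2020-10-23 10:33 UTC ≤ query < 2021-03-26 14:41 UTC
19·60 + 2 + 105 = 1247 min
1247 = 0·1440 + 1247; 1247 = 20·60 + 47 → 20:47, same day
→ 2021-03-09 20:47 YGS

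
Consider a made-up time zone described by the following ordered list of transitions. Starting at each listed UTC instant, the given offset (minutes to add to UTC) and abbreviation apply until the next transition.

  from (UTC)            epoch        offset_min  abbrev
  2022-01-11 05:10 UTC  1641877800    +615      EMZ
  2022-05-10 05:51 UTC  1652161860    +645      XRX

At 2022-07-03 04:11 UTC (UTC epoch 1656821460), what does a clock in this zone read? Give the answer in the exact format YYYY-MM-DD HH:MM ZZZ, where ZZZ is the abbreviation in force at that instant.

Query: 2022-07-03 04:11 UTC
Rule 2/2 (XRX, +10:45): 2022-05-10 05:51 UTC ≤ query < +∞
4·60 + 11 + 645 = 896 min
896 = 0·1440 + 896; 896 = 14·60 + 56 → 14:56, same day
→ 2022-07-03 14:56 XRX

2022-07-03 14:56 XRX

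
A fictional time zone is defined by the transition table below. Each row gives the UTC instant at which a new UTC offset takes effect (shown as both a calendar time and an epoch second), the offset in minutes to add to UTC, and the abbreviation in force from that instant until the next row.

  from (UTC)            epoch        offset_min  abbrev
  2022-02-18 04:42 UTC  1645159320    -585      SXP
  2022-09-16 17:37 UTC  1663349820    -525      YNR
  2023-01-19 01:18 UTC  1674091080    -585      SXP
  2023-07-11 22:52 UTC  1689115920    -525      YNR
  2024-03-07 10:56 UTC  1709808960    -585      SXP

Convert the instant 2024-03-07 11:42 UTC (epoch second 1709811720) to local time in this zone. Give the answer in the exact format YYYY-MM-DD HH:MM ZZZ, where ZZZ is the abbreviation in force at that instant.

Query: 2024-03-07 11:42 UTC
Rule 5/5 (SXP, -09:45): 2024-03-07 10:56 UTC ≤ query < +∞
11·60 + 42 - 585 = 117 min
117 = 0·1440 + 117; 117 = 1·60 + 57 → 01:57, same day
→ 2024-03-07 01:57 SXP

2024-03-07 01:57 SXP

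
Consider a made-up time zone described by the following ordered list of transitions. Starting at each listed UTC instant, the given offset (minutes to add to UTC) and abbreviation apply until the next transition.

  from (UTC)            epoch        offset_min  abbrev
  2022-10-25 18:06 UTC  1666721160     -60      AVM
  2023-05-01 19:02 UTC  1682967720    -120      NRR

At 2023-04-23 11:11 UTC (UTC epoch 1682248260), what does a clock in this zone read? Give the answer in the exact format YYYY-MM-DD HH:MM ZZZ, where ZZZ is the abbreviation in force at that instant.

Query: 2023-04-23 11:11 UTC
Rule 1/2 (AVM, -01:00): 2022-10-25 18:06 UTC ≤ query < 2023-05-01 19:02 UTC
11·60 + 11 - 60 = 611 min
611 = 0·1440 + 611; 611 = 10·60 + 11 → 10:11, same day
→ 2023-04-23 10:11 AVM

2023-04-23 10:11 AVM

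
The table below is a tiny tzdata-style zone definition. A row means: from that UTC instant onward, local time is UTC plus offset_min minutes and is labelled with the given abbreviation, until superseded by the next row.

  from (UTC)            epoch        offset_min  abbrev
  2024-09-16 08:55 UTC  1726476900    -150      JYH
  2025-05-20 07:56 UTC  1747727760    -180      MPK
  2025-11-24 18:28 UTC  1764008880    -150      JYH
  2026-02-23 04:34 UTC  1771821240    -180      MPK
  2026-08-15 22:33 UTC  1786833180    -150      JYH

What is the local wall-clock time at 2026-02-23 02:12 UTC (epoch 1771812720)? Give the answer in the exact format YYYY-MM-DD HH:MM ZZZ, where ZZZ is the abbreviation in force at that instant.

Query: 2026-02-23 02:12 UTC
Rule 3/5 (JYH, -02:30): 2025-11-24 18:28 UTC ≤ query < 2026-02-23 04:34 UTC
2·60 + 12 - 150 = -18 min
-18 = -1·1440 + 1422; 1422 = 23·60 + 42 → 23:42, 2026-02-23 - 1 day = 2026-02-22
→ 2026-02-22 23:42 JYH

2026-02-22 23:42 JYH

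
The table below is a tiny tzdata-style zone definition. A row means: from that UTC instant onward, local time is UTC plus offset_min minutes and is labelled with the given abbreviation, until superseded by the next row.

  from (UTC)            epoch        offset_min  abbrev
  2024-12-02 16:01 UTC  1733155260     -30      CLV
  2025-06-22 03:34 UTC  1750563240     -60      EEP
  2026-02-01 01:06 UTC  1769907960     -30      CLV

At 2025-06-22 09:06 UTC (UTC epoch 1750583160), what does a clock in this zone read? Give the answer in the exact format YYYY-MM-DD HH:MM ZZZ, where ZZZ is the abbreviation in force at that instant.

Query: 2025-06-22 09:06 UTC
Rule 2/3 (EEP, -01:00): 2025-06-22 03:34 UTC ≤ query < 2026-02-01 01:06 UTC
9·60 + 6 - 60 = 486 min
486 = 0·1440 + 486; 486 = 8·60 + 6 → 08:06, same day
→ 2025-06-22 08:06 EEP

2025-06-22 08:06 EEP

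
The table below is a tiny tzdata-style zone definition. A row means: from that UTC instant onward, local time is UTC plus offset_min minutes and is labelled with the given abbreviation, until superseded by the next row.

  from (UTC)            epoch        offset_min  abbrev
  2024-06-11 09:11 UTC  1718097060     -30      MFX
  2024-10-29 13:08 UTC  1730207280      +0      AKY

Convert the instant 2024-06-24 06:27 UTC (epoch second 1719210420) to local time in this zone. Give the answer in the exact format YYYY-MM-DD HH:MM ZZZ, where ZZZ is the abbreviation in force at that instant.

2024-06-24 05:57 MFX

Query: 2024-06-24 06:27 UTC
Rule 1/2 (MFX, -00:30): 2024-06-11 09:11 UTC ≤ query < 2024-10-29 13:08 UTC
6·60 + 27 - 30 = 357 min
357 = 0·1440 + 357; 357 = 5·60 + 57 → 05:57, same day
→ 2024-06-24 05:57 MFX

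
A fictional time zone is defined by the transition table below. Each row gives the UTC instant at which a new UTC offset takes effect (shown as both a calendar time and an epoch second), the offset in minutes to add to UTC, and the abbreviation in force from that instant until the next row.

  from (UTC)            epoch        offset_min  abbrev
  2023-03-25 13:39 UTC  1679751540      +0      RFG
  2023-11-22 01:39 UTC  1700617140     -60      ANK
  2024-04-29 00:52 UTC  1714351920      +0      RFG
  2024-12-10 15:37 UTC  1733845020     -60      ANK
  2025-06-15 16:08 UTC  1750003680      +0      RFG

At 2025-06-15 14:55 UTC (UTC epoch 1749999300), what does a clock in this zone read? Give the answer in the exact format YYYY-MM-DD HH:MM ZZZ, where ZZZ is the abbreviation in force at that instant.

Query: 2025-06-15 14:55 UTC
Rule 4/5 (ANK, -01:00): 2024-12-10 15:37 UTC ≤ query < 2025-06-15 16:08 UTC
14·60 + 55 - 60 = 835 min
835 = 0·1440 + 835; 835 = 13·60 + 55 → 13:55, same day
→ 2025-06-15 13:55 ANK

2025-06-15 13:55 ANK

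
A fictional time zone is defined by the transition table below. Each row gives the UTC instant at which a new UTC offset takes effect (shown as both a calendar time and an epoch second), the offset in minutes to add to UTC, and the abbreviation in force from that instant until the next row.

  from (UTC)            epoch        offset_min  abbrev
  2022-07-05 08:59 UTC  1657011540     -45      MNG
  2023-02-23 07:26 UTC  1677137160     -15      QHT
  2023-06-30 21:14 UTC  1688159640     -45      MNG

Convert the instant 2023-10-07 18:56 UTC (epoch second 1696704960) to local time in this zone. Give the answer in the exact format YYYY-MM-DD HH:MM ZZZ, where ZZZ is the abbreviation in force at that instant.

Query: 2023-10-07 18:56 UTC
Rule 3/3 (MNG, -00:45): 2023-06-30 21:14 UTC ≤ query < +∞
18·60 + 56 - 45 = 1091 min
1091 = 0·1440 + 1091; 1091 = 18·60 + 11 → 18:11, same day
→ 2023-10-07 18:11 MNG

2023-10-07 18:11 MNG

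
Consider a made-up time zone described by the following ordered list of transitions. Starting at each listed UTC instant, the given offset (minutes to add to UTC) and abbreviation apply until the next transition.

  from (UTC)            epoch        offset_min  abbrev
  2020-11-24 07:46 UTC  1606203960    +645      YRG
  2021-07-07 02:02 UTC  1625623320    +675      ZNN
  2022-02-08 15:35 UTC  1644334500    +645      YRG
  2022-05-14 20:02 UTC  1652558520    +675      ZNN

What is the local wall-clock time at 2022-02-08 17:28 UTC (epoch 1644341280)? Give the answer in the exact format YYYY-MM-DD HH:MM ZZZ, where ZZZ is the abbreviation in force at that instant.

Query: 2022-02-08 17:28 UTC
Rule 3/4 (YRG, +10:45): 2022-02-08 15:35 UTC ≤ query < 2022-05-14 20:02 UTC
17·60 + 28 + 645 = 1693 min
1693 = 1·1440 + 253; 253 = 4·60 + 13 → 04:13, 2022-02-08 + 1 day = 2022-02-09
→ 2022-02-09 04:13 YRG

2022-02-09 04:13 YRG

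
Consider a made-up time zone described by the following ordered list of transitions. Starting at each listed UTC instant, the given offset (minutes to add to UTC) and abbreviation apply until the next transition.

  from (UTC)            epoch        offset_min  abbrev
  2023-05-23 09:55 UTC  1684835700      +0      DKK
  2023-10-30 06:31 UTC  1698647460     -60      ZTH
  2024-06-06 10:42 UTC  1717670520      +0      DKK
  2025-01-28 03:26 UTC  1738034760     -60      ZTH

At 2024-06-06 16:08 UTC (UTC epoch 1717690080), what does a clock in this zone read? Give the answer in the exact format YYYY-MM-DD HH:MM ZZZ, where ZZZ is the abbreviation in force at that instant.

2024-06-06 16:08 DKK

Query: 2024-06-06 16:08 UTC
Rule 3/4 (DKK, +00:00): 2024-06-06 10:42 UTC ≤ query < 2025-01-28 03:26 UTC
16·60 + 8 + 0 = 968 min
968 = 0·1440 + 968; 968 = 16·60 + 8 → 16:08, same day
→ 2024-06-06 16:08 DKK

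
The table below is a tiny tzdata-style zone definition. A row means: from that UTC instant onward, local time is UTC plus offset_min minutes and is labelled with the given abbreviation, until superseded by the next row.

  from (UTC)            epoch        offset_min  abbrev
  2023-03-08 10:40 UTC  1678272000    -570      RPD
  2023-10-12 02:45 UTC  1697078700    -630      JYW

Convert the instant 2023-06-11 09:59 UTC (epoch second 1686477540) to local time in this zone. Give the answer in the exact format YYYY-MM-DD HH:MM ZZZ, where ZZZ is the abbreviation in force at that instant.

Query: 2023-06-11 09:59 UTC
Rule 1/2 (RPD, -09:30): 2023-03-08 10:40 UTC ≤ query < 2023-10-12 02:45 UTC
9·60 + 59 - 570 = 29 min
29 = 0·1440 + 29; 29 = 0·60 + 29 → 00:29, same day
→ 2023-06-11 00:29 RPD

2023-06-11 00:29 RPD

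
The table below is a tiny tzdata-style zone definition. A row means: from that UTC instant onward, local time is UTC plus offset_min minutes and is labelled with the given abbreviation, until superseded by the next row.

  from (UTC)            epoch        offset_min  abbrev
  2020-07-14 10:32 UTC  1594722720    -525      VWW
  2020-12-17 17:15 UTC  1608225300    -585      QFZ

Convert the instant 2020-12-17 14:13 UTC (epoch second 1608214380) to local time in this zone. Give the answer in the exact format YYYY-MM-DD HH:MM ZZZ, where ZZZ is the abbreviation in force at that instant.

Query: 2020-12-17 14:13 UTC
Rule 1/2 (VWW, -08:45): 2020-07-14 10:32 UTC ≤ query < 2020-12-17 17:15 UTC
14·60 + 13 - 525 = 328 min
328 = 0·1440 + 328; 328 = 5·60 + 28 → 05:28, same day
→ 2020-12-17 05:28 VWW

2020-12-17 05:28 VWW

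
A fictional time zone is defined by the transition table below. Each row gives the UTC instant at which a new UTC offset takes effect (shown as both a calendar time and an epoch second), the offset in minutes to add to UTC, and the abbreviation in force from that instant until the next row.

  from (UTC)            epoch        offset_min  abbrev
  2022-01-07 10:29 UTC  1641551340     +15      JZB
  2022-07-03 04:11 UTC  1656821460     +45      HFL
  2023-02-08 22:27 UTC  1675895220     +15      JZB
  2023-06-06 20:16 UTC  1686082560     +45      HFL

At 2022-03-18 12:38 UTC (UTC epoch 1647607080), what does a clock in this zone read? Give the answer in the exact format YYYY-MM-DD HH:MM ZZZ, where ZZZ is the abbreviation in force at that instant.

Query: 2022-03-18 12:38 UTC
Rule 1/4 (JZB, +00:15): 2022-01-07 10:29 UTC ≤ query < 2022-07-03 04:11 UTC
12·60 + 38 + 15 = 773 min
773 = 0·1440 + 773; 773 = 12·60 + 53 → 12:53, same day
→ 2022-03-18 12:53 JZB

2022-03-18 12:53 JZB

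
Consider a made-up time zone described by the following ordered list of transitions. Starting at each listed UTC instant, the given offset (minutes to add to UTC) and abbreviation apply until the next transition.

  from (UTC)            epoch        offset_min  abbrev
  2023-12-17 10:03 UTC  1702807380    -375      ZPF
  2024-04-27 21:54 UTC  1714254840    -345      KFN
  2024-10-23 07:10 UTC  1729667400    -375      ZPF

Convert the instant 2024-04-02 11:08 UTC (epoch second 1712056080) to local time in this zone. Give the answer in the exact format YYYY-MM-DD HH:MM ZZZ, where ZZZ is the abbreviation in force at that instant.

Query: 2024-04-02 11:08 UTC
Rule 1/3 (ZPF, -06:15): 2023-12-17 10:03 UTC ≤ query < 2024-04-27 21:54 UTC
11·60 + 8 - 375 = 293 min
293 = 0·1440 + 293; 293 = 4·60 + 53 → 04:53, same day
→ 2024-04-02 04:53 ZPF

2024-04-02 04:53 ZPF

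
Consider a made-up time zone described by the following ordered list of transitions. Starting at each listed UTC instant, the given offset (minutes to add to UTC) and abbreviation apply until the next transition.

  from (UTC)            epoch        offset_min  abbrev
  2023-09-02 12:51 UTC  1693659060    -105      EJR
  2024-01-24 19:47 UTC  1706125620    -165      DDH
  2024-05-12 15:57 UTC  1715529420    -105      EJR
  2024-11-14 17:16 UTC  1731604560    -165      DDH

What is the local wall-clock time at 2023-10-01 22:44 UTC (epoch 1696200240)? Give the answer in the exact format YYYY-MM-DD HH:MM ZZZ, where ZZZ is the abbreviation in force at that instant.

2023-10-01 20:59 EJR

Query: 2023-10-01 22:44 UTC
Rule 1/4 (EJR, -01:45): 2023-09-02 12:51 UTC ≤ query < 2024-01-24 19:47 UTC
22·60 + 44 - 105 = 1259 min
1259 = 0·1440 + 1259; 1259 = 20·60 + 59 → 20:59, same day
→ 2023-10-01 20:59 EJR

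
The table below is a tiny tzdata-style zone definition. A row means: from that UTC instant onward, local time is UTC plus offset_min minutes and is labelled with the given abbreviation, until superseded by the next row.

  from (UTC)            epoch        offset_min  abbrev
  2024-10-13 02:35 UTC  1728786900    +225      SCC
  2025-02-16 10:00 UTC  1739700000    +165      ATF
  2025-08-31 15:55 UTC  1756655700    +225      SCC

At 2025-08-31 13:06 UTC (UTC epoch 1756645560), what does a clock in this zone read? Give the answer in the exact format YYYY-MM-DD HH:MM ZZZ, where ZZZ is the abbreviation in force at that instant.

Query: 2025-08-31 13:06 UTC
Rule 2/3 (ATF, +02:45): 2025-02-16 10:00 UTC ≤ query < 2025-08-31 15:55 UTC
13·60 + 6 + 165 = 951 min
951 = 0·1440 + 951; 951 = 15·60 + 51 → 15:51, same day
→ 2025-08-31 15:51 ATF

2025-08-31 15:51 ATF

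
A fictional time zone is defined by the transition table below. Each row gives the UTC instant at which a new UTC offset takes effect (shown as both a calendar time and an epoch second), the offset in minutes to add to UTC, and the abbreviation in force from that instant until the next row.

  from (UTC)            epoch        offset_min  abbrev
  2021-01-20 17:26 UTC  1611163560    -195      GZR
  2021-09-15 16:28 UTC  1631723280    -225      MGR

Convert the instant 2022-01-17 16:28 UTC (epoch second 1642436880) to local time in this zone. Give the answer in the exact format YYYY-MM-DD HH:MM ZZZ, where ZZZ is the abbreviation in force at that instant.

Query: 2022-01-17 16:28 UTC
Rule 2/2 (MGR, -03:45): 2021-09-15 16:28 UTC ≤ query < +∞
16·60 + 28 - 225 = 763 min
763 = 0·1440 + 763; 763 = 12·60 + 43 → 12:43, same day
→ 2022-01-17 12:43 MGR

2022-01-17 12:43 MGR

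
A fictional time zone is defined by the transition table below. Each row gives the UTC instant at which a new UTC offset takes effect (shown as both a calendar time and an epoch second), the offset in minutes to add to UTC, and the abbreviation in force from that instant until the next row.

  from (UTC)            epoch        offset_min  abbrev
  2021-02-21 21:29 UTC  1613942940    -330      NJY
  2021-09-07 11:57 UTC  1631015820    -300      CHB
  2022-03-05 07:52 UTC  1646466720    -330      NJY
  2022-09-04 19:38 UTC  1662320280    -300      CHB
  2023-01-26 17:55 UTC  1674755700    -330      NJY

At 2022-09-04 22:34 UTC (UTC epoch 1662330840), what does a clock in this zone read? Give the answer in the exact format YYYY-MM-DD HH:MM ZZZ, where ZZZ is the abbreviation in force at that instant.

Query: 2022-09-04 22:34 UTC
Rule 4/5 (CHB, -05:00): 2022-09-04 19:38 UTC ≤ query < 2023-01-26 17:55 UTC
22·60 + 34 - 300 = 1054 min
1054 = 0·1440 + 1054; 1054 = 17·60 + 34 → 17:34, same day
→ 2022-09-04 17:34 CHB

2022-09-04 17:34 CHB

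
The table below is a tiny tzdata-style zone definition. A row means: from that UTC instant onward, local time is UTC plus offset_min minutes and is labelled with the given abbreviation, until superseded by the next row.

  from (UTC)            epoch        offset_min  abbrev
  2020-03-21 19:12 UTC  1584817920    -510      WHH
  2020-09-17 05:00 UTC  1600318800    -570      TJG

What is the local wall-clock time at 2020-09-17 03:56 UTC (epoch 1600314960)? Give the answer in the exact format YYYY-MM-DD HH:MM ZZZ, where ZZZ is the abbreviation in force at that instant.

Query: 2020-09-17 03:56 UTC
Rule 1/2 (WHH, -08:30): 2020-03-21 19:12 UTC ≤ query < 2020-09-17 05:00 UTC
3·60 + 56 - 510 = -274 min
-274 = -1·1440 + 1166; 1166 = 19·60 + 26 → 19:26, 2020-09-17 - 1 day = 2020-09-16
→ 2020-09-16 19:26 WHH

2020-09-16 19:26 WHH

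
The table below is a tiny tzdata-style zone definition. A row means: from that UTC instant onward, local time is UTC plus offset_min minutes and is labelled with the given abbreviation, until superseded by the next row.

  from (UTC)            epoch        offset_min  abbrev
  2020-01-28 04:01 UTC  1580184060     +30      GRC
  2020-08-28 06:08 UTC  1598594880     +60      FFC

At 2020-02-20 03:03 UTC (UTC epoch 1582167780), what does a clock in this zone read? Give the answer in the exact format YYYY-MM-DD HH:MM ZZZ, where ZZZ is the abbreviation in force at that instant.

Query: 2020-02-20 03:03 UTC
Rule 1/2 (GRC, +00:30): 2020-01-28 04:01 UTC ≤ query < 2020-08-28 06:08 UTC
3·60 + 3 + 30 = 213 min
213 = 0·1440 + 213; 213 = 3·60 + 33 → 03:33, same day
→ 2020-02-20 03:33 GRC

2020-02-20 03:33 GRC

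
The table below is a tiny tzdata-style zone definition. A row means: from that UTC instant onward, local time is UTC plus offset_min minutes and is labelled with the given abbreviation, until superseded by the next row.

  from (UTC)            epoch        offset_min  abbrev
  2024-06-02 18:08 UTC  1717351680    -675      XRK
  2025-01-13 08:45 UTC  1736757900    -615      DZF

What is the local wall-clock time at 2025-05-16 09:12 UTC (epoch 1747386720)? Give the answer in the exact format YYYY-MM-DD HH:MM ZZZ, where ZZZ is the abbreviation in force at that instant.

2025-05-15 22:57 DZF

Query: 2025-05-16 09:12 UTC
Rule 2/2 (DZF, -10:15): 2025-01-13 08:45 UTC ≤ query < +∞
9·60 + 12 - 615 = -63 min
-63 = -1·1440 + 1377; 1377 = 22·60 + 57 → 22:57, 2025-05-16 - 1 day = 2025-05-15
→ 2025-05-15 22:57 DZF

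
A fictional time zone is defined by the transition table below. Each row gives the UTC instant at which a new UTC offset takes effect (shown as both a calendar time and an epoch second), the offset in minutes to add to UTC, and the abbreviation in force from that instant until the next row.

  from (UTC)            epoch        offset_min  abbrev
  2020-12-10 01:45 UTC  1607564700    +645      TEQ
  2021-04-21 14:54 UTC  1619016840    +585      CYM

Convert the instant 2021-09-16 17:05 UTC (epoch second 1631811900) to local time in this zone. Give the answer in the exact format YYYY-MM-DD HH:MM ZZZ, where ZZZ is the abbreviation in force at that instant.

2021-09-17 02:50 CYM

Query: 2021-09-16 17:05 UTC
Rule 2/2 (CYM, +09:45): 2021-04-21 14:54 UTC ≤ query < +∞
17·60 + 5 + 585 = 1610 min
1610 = 1·1440 + 170; 170 = 2·60 + 50 → 02:50, 2021-09-16 + 1 day = 2021-09-17
→ 2021-09-17 02:50 CYM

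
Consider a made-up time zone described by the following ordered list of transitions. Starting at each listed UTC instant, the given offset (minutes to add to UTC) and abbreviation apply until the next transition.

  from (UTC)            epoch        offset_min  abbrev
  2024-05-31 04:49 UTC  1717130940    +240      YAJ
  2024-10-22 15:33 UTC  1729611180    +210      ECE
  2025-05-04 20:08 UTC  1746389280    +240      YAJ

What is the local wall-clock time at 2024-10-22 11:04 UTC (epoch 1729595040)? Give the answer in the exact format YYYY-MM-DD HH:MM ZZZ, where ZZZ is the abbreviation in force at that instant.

2024-10-22 15:04 YAJ

Query: 2024-10-22 11:04 UTC
Rule 1/3 (YAJ, +04:00): 2024-05-31 04:49 UTC ≤ query < 2024-10-22 15:33 UTC
11·60 + 4 + 240 = 904 min
904 = 0·1440 + 904; 904 = 15·60 + 4 → 15:04, same day
→ 2024-10-22 15:04 YAJ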